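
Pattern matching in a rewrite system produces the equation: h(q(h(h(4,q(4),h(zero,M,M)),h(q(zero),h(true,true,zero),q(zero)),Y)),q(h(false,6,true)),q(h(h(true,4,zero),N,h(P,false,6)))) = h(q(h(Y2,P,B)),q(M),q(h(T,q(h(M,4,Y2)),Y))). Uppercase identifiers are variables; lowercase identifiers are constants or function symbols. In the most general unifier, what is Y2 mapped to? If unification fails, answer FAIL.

h(4,q(4),h(zero,h(false,6,true),h(false,6,true)))

Decompose h/3: q(h(h(4,q(4),h(zero,M,M)),h(q(zero),h(true,true,zero),q(zero)),Y)) = q(h(Y2,P,B)),  q(h(false,6,true)) = q(M),  q(h(h(true,4,zero),N,h(P,false,6))) = q(h(T,q(h(M,4,Y2)),Y)).
Decompose q/1: h(h(4,q(4),h(zero,M,M)),h(q(zero),h(true,true,zero),q(zero)),Y) = h(Y2,P,B).
Decompose h/3: h(4,q(4),h(zero,M,M)) = Y2,  h(q(zero),h(true,true,zero),q(zero)) = P,  Y = B.
Bind Y2 := h(4,q(4),h(zero,M,M)); substituting into the one remaining equation that mentions Y2 gives: q(h(h(true,4,zero),N,h(P,false,6))) = q(h(T,q(h(M,4,h(4,q(4),h(zero,M,M)))),Y)).
Bind P := h(q(zero),h(true,true,zero),q(zero)); substituting into the one remaining equation that mentions P gives: q(h(h(true,4,zero),N,h(h(q(zero),h(true,true,zero),q(zero)),false,6))) = q(h(T,q(h(M,4,h(4,q(4),h(zero,M,M)))),Y)).
Bind Y := B; substituting into the one remaining equation that mentions Y gives: q(h(h(true,4,zero),N,h(h(q(zero),h(true,true,zero),q(zero)),false,6))) = q(h(T,q(h(M,4,h(4,q(4),h(zero,M,M)))),B)).
Decompose q/1: h(false,6,true) = M.
Bind M := h(false,6,true); substituting into the remaining equation gives: q(h(h(true,4,zero),N,h(h(q(zero),h(true,true,zero),q(zero)),false,6))) = q(h(T,q(h(h(false,6,true),4,h(4,q(4),h(zero,h(false,6,true),h(false,6,true))))),B)). Substituting into the earlier binding gives Y2 := h(4,q(4),h(zero,h(false,6,true),h(false,6,true))).
Decompose q/1: h(h(true,4,zero),N,h(h(q(zero),h(true,true,zero),q(zero)),false,6)) = h(T,q(h(h(false,6,true),4,h(4,q(4),h(zero,h(false,6,true),h(false,6,true))))),B).
Decompose h/3: h(true,4,zero) = T,  N = q(h(h(false,6,true),4,h(4,q(4),h(zero,h(false,6,true),h(false,6,true))))),  h(h(q(zero),h(true,true,zero),q(zero)),false,6) = B.
Bind T := h(true,4,zero); no other remaining equation mentions T.
Bind N := q(h(h(false,6,true),4,h(4,q(4),h(zero,h(false,6,true),h(false,6,true))))); no other remaining equation mentions N.
Bind B := h(h(q(zero),h(true,true,zero),q(zero)),false,6). Substituting into the earlier binding gives Y := h(h(q(zero),h(true,true,zero),q(zero)),false,6).
MGU = { Y2 -> h(4,q(4),h(zero,h(false,6,true),h(false,6,true))), P -> h(q(zero),h(true,true,zero),q(zero)), Y -> h(h(q(zero),h(true,true,zero),q(zero)),false,6), M -> h(false,6,true), T -> h(true,4,zero), N -> q(h(h(false,6,true),4,h(4,q(4),h(zero,h(false,6,true),h(false,6,true))))), B -> h(h(q(zero),h(true,true,zero),q(zero)),false,6) }, so Y2 -> h(4,q(4),h(zero,h(false,6,true),h(false,6,true))).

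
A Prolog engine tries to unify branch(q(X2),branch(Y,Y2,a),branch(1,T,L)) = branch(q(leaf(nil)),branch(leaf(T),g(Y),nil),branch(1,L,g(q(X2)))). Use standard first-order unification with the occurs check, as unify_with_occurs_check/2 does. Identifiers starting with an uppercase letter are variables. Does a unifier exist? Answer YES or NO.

NO

Decompose branch/3: q(X2) = q(leaf(nil)),  branch(Y,Y2,a) = branch(leaf(T),g(Y),nil),  branch(1,T,L) = branch(1,L,g(q(X2))).
Decompose q/1: X2 = leaf(nil).
Bind X2 := leaf(nil); substituting into the one remaining equation that mentions X2 gives: branch(1,T,L) = branch(1,L,g(q(leaf(nil)))).
Decompose branch/3: Y = leaf(T),  Y2 = g(Y),  a = nil.
Bind Y := leaf(T); substituting into the one remaining equation that mentions Y gives: Y2 = g(leaf(T)).
Bind Y2 := g(leaf(T)); no other remaining equation mentions Y2.
Clash: constants a and nil differ; no unifier exists.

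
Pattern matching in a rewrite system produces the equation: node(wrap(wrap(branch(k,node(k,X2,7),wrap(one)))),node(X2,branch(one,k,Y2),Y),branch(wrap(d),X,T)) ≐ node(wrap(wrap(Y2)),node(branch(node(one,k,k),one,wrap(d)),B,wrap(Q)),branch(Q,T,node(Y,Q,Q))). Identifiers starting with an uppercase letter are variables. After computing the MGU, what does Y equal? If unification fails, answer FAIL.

Decompose node/3: wrap(wrap(branch(k,node(k,X2,7),wrap(one)))) ≐ wrap(wrap(Y2)),  node(X2,branch(one,k,Y2),Y) ≐ node(branch(node(one,k,k),one,wrap(d)),B,wrap(Q)),  branch(wrap(d),X,T) ≐ branch(Q,T,node(Y,Q,Q)).
Decompose wrap/1: wrap(branch(k,node(k,X2,7),wrap(one))) ≐ wrap(Y2).
Decompose wrap/1: branch(k,node(k,X2,7),wrap(one)) ≐ Y2.
Bind Y2 := branch(k,node(k,X2,7),wrap(one)); substituting into the one remaining equation that mentions Y2 gives: node(X2,branch(one,k,branch(k,node(k,X2,7),wrap(one))),Y) ≐ node(branch(node(one,k,k),one,wrap(d)),B,wrap(Q)).
Decompose node/3: X2 ≐ branch(node(one,k,k),one,wrap(d)),  branch(one,k,branch(k,node(k,X2,7),wrap(one))) ≐ B,  Y ≐ wrap(Q).
Bind X2 := branch(node(one,k,k),one,wrap(d)); substituting into the one remaining equation that mentions X2 gives: branch(one,k,branch(k,node(k,branch(node(one,k,k),one,wrap(d)),7),wrap(one))) ≐ B. Substituting into the earlier binding gives Y2 := branch(k,node(k,branch(node(one,k,k),one,wrap(d)),7),wrap(one)).
Bind B := branch(one,k,branch(k,node(k,branch(node(one,k,k),one,wrap(d)),7),wrap(one))); no other remaining equation mentions B.
Bind Y := wrap(Q); substituting into the remaining equation gives: branch(wrap(d),X,T) ≐ branch(Q,T,node(wrap(Q),Q,Q)).
Decompose branch/3: wrap(d) ≐ Q,  X ≐ T,  T ≐ node(wrap(Q),Q,Q).
Bind Q := wrap(d); substituting into the one remaining equation that mentions Q gives: T ≐ node(wrap(wrap(d)),wrap(d),wrap(d)). Substituting into the earlier binding gives Y := wrap(wrap(d)).
Bind X := T; no other remaining equation mentions X.
Bind T := node(wrap(wrap(d)),wrap(d),wrap(d)). Substituting into the earlier binding gives X := node(wrap(wrap(d)),wrap(d),wrap(d)).
MGU = { Y2 -> branch(k,node(k,branch(node(one,k,k),one,wrap(d)),7),wrap(one)), X2 -> branch(node(one,k,k),one,wrap(d)), B -> branch(one,k,branch(k,node(k,branch(node(one,k,k),one,wrap(d)),7),wrap(one))), Y -> wrap(wrap(d)), Q -> wrap(d), X -> node(wrap(wrap(d)),wrap(d),wrap(d)), T -> node(wrap(wrap(d)),wrap(d),wrap(d)) }, so Y -> wrap(wrap(d)).

wrap(wrap(d))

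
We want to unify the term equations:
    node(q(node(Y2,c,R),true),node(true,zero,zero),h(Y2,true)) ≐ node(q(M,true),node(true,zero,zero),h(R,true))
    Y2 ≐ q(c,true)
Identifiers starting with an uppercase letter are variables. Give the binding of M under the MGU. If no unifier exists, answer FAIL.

Decompose node/3: q(node(Y2,c,R),true) ≐ q(M,true),  node(true,zero,zero) ≐ node(true,zero,zero),  h(Y2,true) ≐ h(R,true).
Decompose q/2: node(Y2,c,R) ≐ M,  true ≐ true.
Bind M := node(Y2,c,R); no other remaining equation mentions M.
Delete trivial equation true ≐ true.
Delete trivial equation node(true,zero,zero) ≐ node(true,zero,zero).
Decompose h/2: Y2 ≐ R,  true ≐ true.
Bind Y2 := R; substituting into the one remaining equation that mentions Y2 gives: R ≐ q(c,true). Substituting into the earlier binding gives M := node(R,c,R).
Delete trivial equation true ≐ true.
Bind R := q(c,true). Substituting into the earlier bindings gives M := node(q(c,true),c,q(c,true)), Y2 := q(c,true).
MGU = { M ↦ node(q(c,true),c,q(c,true)), Y2 ↦ q(c,true), R ↦ q(c,true) }, so M ↦ node(q(c,true),c,q(c,true)).

node(q(c,true),c,q(c,true))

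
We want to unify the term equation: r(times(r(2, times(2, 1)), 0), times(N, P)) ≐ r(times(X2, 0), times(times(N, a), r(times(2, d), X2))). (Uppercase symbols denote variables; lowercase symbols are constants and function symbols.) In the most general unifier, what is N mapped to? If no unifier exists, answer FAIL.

Decompose r/2: times(r(2, times(2, 1)), 0) ≐ times(X2, 0),  times(N, P) ≐ times(times(N, a), r(times(2, d), X2)).
Decompose times/2: r(2, times(2, 1)) ≐ X2,  0 ≐ 0.
Bind X2 := r(2, times(2, 1)); substituting into the one remaining equation that mentions X2 gives: times(N, P) ≐ times(times(N, a), r(times(2, d), r(2, times(2, 1)))).
Delete trivial equation 0 ≐ 0.
Decompose times/2: N ≐ times(N, a),  P ≐ r(times(2, d), r(2, times(2, 1))).
Occurs check fails: N occurs in times(N, a); the equation N ≐ times(N, a) has no finite solution.

FAIL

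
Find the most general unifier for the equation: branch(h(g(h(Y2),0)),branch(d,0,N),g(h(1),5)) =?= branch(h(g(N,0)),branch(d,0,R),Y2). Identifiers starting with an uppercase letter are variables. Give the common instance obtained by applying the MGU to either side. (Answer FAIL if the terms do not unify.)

branch(h(g(h(g(h(1),5)),0)),branch(d,0,h(g(h(1),5))),g(h(1),5))

Decompose branch/3: h(g(h(Y2),0)) =?= h(g(N,0)),  branch(d,0,N) =?= branch(d,0,R),  g(h(1),5) =?= Y2.
Decompose h/1: g(h(Y2),0) =?= g(N,0).
Decompose g/2: h(Y2) =?= N,  0 =?= 0.
Bind N := h(Y2); substituting into the one remaining equation that mentions N gives: branch(d,0,h(Y2)) =?= branch(d,0,R).
Delete trivial equation 0 =?= 0.
Decompose branch/3: d =?= d,  0 =?= 0,  h(Y2) =?= R.
Delete trivial equation d =?= d.
Delete trivial equation 0 =?= 0.
Bind R := h(Y2); no other remaining equation mentions R.
Bind Y2 := g(h(1),5). Substituting into the earlier bindings gives N := h(g(h(1),5)), R := h(g(h(1),5)).
Applying the MGU to either side gives branch(h(g(h(g(h(1),5)),0)),branch(d,0,h(g(h(1),5))),g(h(1),5)).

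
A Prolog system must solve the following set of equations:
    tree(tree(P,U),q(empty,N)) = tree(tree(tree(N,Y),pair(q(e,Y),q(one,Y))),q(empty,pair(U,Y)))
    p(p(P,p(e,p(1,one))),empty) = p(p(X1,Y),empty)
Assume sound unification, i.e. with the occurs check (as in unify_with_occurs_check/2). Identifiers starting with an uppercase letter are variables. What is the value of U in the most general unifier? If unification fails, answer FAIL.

pair(q(e,p(e,p(1,one))),q(one,p(e,p(1,one))))

Decompose tree/2: tree(P,U) = tree(tree(N,Y),pair(q(e,Y),q(one,Y))),  q(empty,N) = q(empty,pair(U,Y)).
Decompose tree/2: P = tree(N,Y),  U = pair(q(e,Y),q(one,Y)).
Bind P := tree(N,Y); substituting into the one remaining equation that mentions P gives: p(p(tree(N,Y),p(e,p(1,one))),empty) = p(p(X1,Y),empty).
Bind U := pair(q(e,Y),q(one,Y)); substituting into the one remaining equation that mentions U gives: q(empty,N) = q(empty,pair(pair(q(e,Y),q(one,Y)),Y)).
Decompose q/2: empty = empty,  N = pair(pair(q(e,Y),q(one,Y)),Y).
Delete trivial equation empty = empty.
Bind N := pair(pair(q(e,Y),q(one,Y)),Y); substituting into the remaining equation gives: p(p(tree(pair(pair(q(e,Y),q(one,Y)),Y),Y),p(e,p(1,one))),empty) = p(p(X1,Y),empty). Substituting into the earlier binding gives P := tree(pair(pair(q(e,Y),q(one,Y)),Y),Y).
Decompose p/2: p(tree(pair(pair(q(e,Y),q(one,Y)),Y),Y),p(e,p(1,one))) = p(X1,Y),  empty = empty.
Decompose p/2: tree(pair(pair(q(e,Y),q(one,Y)),Y),Y) = X1,  p(e,p(1,one)) = Y.
Bind X1 := tree(pair(pair(q(e,Y),q(one,Y)),Y),Y); no other remaining equation mentions X1.
Bind Y := p(e,p(1,one)); no other remaining equation mentions Y. Substituting into the earlier bindings gives P := tree(pair(pair(q(e,p(e,p(1,one))),q(one,p(e,p(1,one)))),p(e,p(1,one))),p(e,p(1,one))), U := pair(q(e,p(e,p(1,one))),q(one,p(e,p(1,one)))), N := pair(pair(q(e,p(e,p(1,one))),q(one,p(e,p(1,one)))),p(e,p(1,one))), X1 := tree(pair(pair(q(e,p(e,p(1,one))),q(one,p(e,p(1,one)))),p(e,p(1,one))),p(e,p(1,one))).
Delete trivial equation empty = empty.
MGU = { P ↦ tree(pair(pair(q(e,p(e,p(1,one))),q(one,p(e,p(1,one)))),p(e,p(1,one))),p(e,p(1,one))), U ↦ pair(q(e,p(e,p(1,one))),q(one,p(e,p(1,one)))), N ↦ pair(pair(q(e,p(e,p(1,one))),q(one,p(e,p(1,one)))),p(e,p(1,one))), X1 ↦ tree(pair(pair(q(e,p(e,p(1,one))),q(one,p(e,p(1,one)))),p(e,p(1,one))),p(e,p(1,one))), Y ↦ p(e,p(1,one)) }, so U ↦ pair(q(e,p(e,p(1,one))),q(one,p(e,p(1,one)))).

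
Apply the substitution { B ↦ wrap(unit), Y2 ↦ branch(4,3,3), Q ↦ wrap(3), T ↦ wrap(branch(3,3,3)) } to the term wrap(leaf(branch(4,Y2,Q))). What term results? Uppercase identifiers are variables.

wrap(leaf(branch(4,branch(4,3,3),wrap(3))))

Replace each occurrence of Y2 with branch(4,3,3).
Replace each occurrence of Q with wrap(3).
Result: wrap(leaf(branch(4,branch(4,3,3),wrap(3)))).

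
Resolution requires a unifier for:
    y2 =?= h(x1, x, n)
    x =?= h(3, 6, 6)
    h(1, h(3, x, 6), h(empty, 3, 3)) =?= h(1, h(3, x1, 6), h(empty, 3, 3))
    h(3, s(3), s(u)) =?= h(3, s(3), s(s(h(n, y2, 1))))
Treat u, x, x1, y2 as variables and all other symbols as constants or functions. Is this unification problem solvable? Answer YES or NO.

YES

Bind y2 := h(x1, x, n); substituting into the one remaining equation that mentions y2 gives: h(3, s(3), s(u)) =?= h(3, s(3), s(s(h(n, h(x1, x, n), 1)))).
Bind x := h(3, 6, 6); substituting into the remaining equations gives: h(1, h(3, h(3, 6, 6), 6), h(empty, 3, 3)) =?= h(1, h(3, x1, 6), h(empty, 3, 3)),  h(3, s(3), s(u)) =?= h(3, s(3), s(s(h(n, h(x1, h(3, 6, 6), n), 1)))). Substituting into the earlier binding gives y2 := h(x1, h(3, 6, 6), n).
Decompose h/3: 1 =?= 1,  h(3, h(3, 6, 6), 6) =?= h(3, x1, 6),  h(empty, 3, 3) =?= h(empty, 3, 3).
Delete trivial equation 1 =?= 1.
Decompose h/3: 3 =?= 3,  h(3, 6, 6) =?= x1,  6 =?= 6.
Delete trivial equation 3 =?= 3.
Bind x1 := h(3, 6, 6); substituting into the one remaining equation that mentions x1 gives: h(3, s(3), s(u)) =?= h(3, s(3), s(s(h(n, h(h(3, 6, 6), h(3, 6, 6), n), 1)))). Substituting into the earlier binding gives y2 := h(h(3, 6, 6), h(3, 6, 6), n).
Delete trivial equation 6 =?= 6.
Delete trivial equation h(empty, 3, 3) =?= h(empty, 3, 3).
Decompose h/3: 3 =?= 3,  s(3) =?= s(3),  s(u) =?= s(s(h(n, h(h(3, 6, 6), h(3, 6, 6), n), 1))).
Delete trivial equation 3 =?= 3.
Delete trivial equation s(3) =?= s(3).
Decompose s/1: u =?= s(h(n, h(h(3, 6, 6), h(3, 6, 6), n), 1)).
Bind u := s(h(n, h(h(3, 6, 6), h(3, 6, 6), n), 1)).
No equations remain and no clash or occurs-check failure arose, so a unifier exists.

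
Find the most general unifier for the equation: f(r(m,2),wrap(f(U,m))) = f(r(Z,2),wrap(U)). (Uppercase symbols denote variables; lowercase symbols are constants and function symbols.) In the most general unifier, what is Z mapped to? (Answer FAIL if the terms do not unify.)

FAIL

Decompose f/2: r(m,2) = r(Z,2),  wrap(f(U,m)) = wrap(U).
Decompose r/2: m = Z,  2 = 2.
Bind Z := m; no other remaining equation mentions Z.
Delete trivial equation 2 = 2.
Decompose wrap/1: f(U,m) = U.
Occurs check fails: U occurs in f(U,m); the equation U = f(U,m) has no finite solution.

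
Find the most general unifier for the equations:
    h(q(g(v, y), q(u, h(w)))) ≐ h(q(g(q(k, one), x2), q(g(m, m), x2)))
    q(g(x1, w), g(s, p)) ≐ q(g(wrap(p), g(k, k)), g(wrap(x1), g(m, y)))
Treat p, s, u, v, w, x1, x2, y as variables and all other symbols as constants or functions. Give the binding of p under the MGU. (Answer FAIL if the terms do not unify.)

Decompose h/1: q(g(v, y), q(u, h(w))) ≐ q(g(q(k, one), x2), q(g(m, m), x2)).
Decompose q/2: g(v, y) ≐ g(q(k, one), x2),  q(u, h(w)) ≐ q(g(m, m), x2).
Decompose g/2: v ≐ q(k, one),  y ≐ x2.
Bind v := q(k, one); no other remaining equation mentions v.
Bind y := x2; substituting into the one remaining equation that mentions y gives: q(g(x1, w), g(s, p)) ≐ q(g(wrap(p), g(k, k)), g(wrap(x1), g(m, x2))).
Decompose q/2: u ≐ g(m, m),  h(w) ≐ x2.
Bind u := g(m, m); no other remaining equation mentions u.
Bind x2 := h(w); substituting into the remaining equation gives: q(g(x1, w), g(s, p)) ≐ q(g(wrap(p), g(k, k)), g(wrap(x1), g(m, h(w)))). Substituting into the earlier binding gives y := h(w).
Decompose q/2: g(x1, w) ≐ g(wrap(p), g(k, k)),  g(s, p) ≐ g(wrap(x1), g(m, h(w))).
Decompose g/2: x1 ≐ wrap(p),  w ≐ g(k, k).
Bind x1 := wrap(p); substituting into the one remaining equation that mentions x1 gives: g(s, p) ≐ g(wrap(wrap(p)), g(m, h(w))).
Bind w := g(k, k); substituting into the remaining equation gives: g(s, p) ≐ g(wrap(wrap(p)), g(m, h(g(k, k)))). Substituting into the earlier bindings gives y := h(g(k, k)), x2 := h(g(k, k)).
Decompose g/2: s ≐ wrap(wrap(p)),  p ≐ g(m, h(g(k, k))).
Bind s := wrap(wrap(p)); no other remaining equation mentions s.
Bind p := g(m, h(g(k, k))). Substituting into the earlier bindings gives x1 := wrap(g(m, h(g(k, k)))), s := wrap(wrap(g(m, h(g(k, k))))).
MGU = { v ↦ q(k, one), y ↦ h(g(k, k)), u ↦ g(m, m), x2 ↦ h(g(k, k)), x1 ↦ wrap(g(m, h(g(k, k)))), w ↦ g(k, k), s ↦ wrap(wrap(g(m, h(g(k, k))))), p ↦ g(m, h(g(k, k))) }, so p ↦ g(m, h(g(k, k))).

g(m, h(g(k, k)))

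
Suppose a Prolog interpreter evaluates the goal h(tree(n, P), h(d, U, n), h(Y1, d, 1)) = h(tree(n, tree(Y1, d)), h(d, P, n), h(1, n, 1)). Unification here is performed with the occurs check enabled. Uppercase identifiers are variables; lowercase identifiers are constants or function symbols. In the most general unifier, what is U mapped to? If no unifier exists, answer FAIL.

Decompose h/3: tree(n, P) = tree(n, tree(Y1, d)),  h(d, U, n) = h(d, P, n),  h(Y1, d, 1) = h(1, n, 1).
Decompose tree/2: n = n,  P = tree(Y1, d).
Delete trivial equation n = n.
Bind P := tree(Y1, d); substituting into the one remaining equation that mentions P gives: h(d, U, n) = h(d, tree(Y1, d), n).
Decompose h/3: d = d,  U = tree(Y1, d),  n = n.
Delete trivial equation d = d.
Bind U := tree(Y1, d); no other remaining equation mentions U.
Delete trivial equation n = n.
Decompose h/3: Y1 = 1,  d = n,  1 = 1.
Bind Y1 := 1; no other remaining equation mentions Y1. Substituting into the earlier bindings gives P := tree(1, d), U := tree(1, d).
Clash: constants d and n differ; no unifier exists.

FAIL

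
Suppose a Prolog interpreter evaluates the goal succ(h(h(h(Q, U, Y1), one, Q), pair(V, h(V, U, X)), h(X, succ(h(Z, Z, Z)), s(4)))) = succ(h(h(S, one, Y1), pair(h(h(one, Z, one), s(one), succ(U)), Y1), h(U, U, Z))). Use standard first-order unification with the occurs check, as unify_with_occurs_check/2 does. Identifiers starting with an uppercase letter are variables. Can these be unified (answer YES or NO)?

Decompose succ/1: h(h(h(Q, U, Y1), one, Q), pair(V, h(V, U, X)), h(X, succ(h(Z, Z, Z)), s(4))) = h(h(S, one, Y1), pair(h(h(one, Z, one), s(one), succ(U)), Y1), h(U, U, Z)).
Decompose h/3: h(h(Q, U, Y1), one, Q) = h(S, one, Y1),  pair(V, h(V, U, X)) = pair(h(h(one, Z, one), s(one), succ(U)), Y1),  h(X, succ(h(Z, Z, Z)), s(4)) = h(U, U, Z).
Decompose h/3: h(Q, U, Y1) = S,  one = one,  Q = Y1.
Bind S := h(Q, U, Y1); no other remaining equation mentions S.
Delete trivial equation one = one.
Bind Q := Y1; no other remaining equation mentions Q. Substituting into the earlier binding gives S := h(Y1, U, Y1).
Decompose pair/2: V = h(h(one, Z, one), s(one), succ(U)),  h(V, U, X) = Y1.
Bind V := h(h(one, Z, one), s(one), succ(U)); substituting into the one remaining equation that mentions V gives: h(h(h(one, Z, one), s(one), succ(U)), U, X) = Y1.
Bind Y1 := h(h(h(one, Z, one), s(one), succ(U)), U, X); no other remaining equation mentions Y1. Substituting into the earlier bindings gives S := h(h(h(h(one, Z, one), s(one), succ(U)), U, X), U, h(h(h(one, Z, one), s(one), succ(U)), U, X)), Q := h(h(h(one, Z, one), s(one), succ(U)), U, X).
Decompose h/3: X = U,  succ(h(Z, Z, Z)) = U,  s(4) = Z.
Bind X := U; no other remaining equation mentions X. Substituting into the earlier bindings gives S := h(h(h(h(one, Z, one), s(one), succ(U)), U, U), U, h(h(h(one, Z, one), s(one), succ(U)), U, U)), Q := h(h(h(one, Z, one), s(one), succ(U)), U, U), Y1 := h(h(h(one, Z, one), s(one), succ(U)), U, U).
Bind U := succ(h(Z, Z, Z)); no other remaining equation mentions U. Substituting into the earlier bindings gives S := h(h(h(h(one, Z, one), s(one), succ(succ(h(Z, Z, Z)))), succ(h(Z, Z, Z)), succ(h(Z, Z, Z))), succ(h(Z, Z, Z)), h(h(h(one, Z, one), s(one), succ(succ(h(Z, Z, Z)))), succ(h(Z, Z, Z)), succ(h(Z, Z, Z)))), Q := h(h(h(one, Z, one), s(one), succ(succ(h(Z, Z, Z)))), succ(h(Z, Z, Z)), succ(h(Z, Z, Z))), V := h(h(one, Z, one), s(one), succ(succ(h(Z, Z, Z)))), Y1 := h(h(h(one, Z, one), s(one), succ(succ(h(Z, Z, Z)))), succ(h(Z, Z, Z)), succ(h(Z, Z, Z))), X := succ(h(Z, Z, Z)).
Bind Z := s(4). Substituting into the earlier bindings gives S := h(h(h(h(one, s(4), one), s(one), succ(succ(h(s(4), s(4), s(4))))), succ(h(s(4), s(4), s(4))), succ(h(s(4), s(4), s(4)))), succ(h(s(4), s(4), s(4))), h(h(h(one, s(4), one), s(one), succ(succ(h(s(4), s(4), s(4))))), succ(h(s(4), s(4), s(4))), succ(h(s(4), s(4), s(4))))), Q := h(h(h(one, s(4), one), s(one), succ(succ(h(s(4), s(4), s(4))))), succ(h(s(4), s(4), s(4))), succ(h(s(4), s(4), s(4)))), V := h(h(one, s(4), one), s(one), succ(succ(h(s(4), s(4), s(4))))), Y1 := h(h(h(one, s(4), one), s(one), succ(succ(h(s(4), s(4), s(4))))), succ(h(s(4), s(4), s(4))), succ(h(s(4), s(4), s(4)))), X := succ(h(s(4), s(4), s(4))), U := succ(h(s(4), s(4), s(4))).
No equations remain and no clash or occurs-check failure arose, so a unifier exists.

YES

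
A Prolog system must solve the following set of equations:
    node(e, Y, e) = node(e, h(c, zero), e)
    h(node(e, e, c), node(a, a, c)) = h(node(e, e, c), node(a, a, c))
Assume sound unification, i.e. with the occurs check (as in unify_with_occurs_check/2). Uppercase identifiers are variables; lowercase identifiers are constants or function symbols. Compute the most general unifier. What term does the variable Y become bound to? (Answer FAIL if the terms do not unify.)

h(c, zero)

Decompose node/3: e = e,  Y = h(c, zero),  e = e.
Delete trivial equation e = e.
Bind Y := h(c, zero); no other remaining equation mentions Y.
Delete trivial equation e = e.
Delete trivial equation h(node(e, e, c), node(a, a, c)) = h(node(e, e, c), node(a, a, c)).
MGU = { Y ↦ h(c, zero) }, so Y ↦ h(c, zero).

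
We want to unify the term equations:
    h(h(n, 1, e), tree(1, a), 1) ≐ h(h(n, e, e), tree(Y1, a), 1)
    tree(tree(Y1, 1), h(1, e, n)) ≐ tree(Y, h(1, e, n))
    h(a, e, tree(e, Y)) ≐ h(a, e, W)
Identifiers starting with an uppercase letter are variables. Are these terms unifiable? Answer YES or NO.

NO

Decompose h/3: h(n, 1, e) ≐ h(n, e, e),  tree(1, a) ≐ tree(Y1, a),  1 ≐ 1.
Decompose h/3: n ≐ n,  1 ≐ e,  e ≐ e.
Delete trivial equation n ≐ n.
Clash: constants 1 and e differ; no unifier exists.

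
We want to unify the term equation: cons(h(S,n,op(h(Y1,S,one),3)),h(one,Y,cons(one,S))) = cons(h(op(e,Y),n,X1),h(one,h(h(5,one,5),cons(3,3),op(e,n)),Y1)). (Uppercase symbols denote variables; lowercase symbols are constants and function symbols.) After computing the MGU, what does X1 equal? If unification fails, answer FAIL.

op(h(cons(one,op(e,h(h(5,one,5),cons(3,3),op(e,n)))),op(e,h(h(5,one,5),cons(3,3),op(e,n))),one),3)

Decompose cons/2: h(S,n,op(h(Y1,S,one),3)) = h(op(e,Y),n,X1),  h(one,Y,cons(one,S)) = h(one,h(h(5,one,5),cons(3,3),op(e,n)),Y1).
Decompose h/3: S = op(e,Y),  n = n,  op(h(Y1,S,one),3) = X1.
Bind S := op(e,Y); substituting into the 2 remaining equations that mention S gives: op(h(Y1,op(e,Y),one),3) = X1,  h(one,Y,cons(one,op(e,Y))) = h(one,h(h(5,one,5),cons(3,3),op(e,n)),Y1).
Delete trivial equation n = n.
Bind X1 := op(h(Y1,op(e,Y),one),3); no other remaining equation mentions X1.
Decompose h/3: one = one,  Y = h(h(5,one,5),cons(3,3),op(e,n)),  cons(one,op(e,Y)) = Y1.
Delete trivial equation one = one.
Bind Y := h(h(5,one,5),cons(3,3),op(e,n)); substituting into the remaining equation gives: cons(one,op(e,h(h(5,one,5),cons(3,3),op(e,n)))) = Y1. Substituting into the earlier bindings gives S := op(e,h(h(5,one,5),cons(3,3),op(e,n))), X1 := op(h(Y1,op(e,h(h(5,one,5),cons(3,3),op(e,n))),one),3).
Bind Y1 := cons(one,op(e,h(h(5,one,5),cons(3,3),op(e,n)))). Substituting into the earlier binding gives X1 := op(h(cons(one,op(e,h(h(5,one,5),cons(3,3),op(e,n)))),op(e,h(h(5,one,5),cons(3,3),op(e,n))),one),3).
MGU = { S ↦ op(e,h(h(5,one,5),cons(3,3),op(e,n))), X1 ↦ op(h(cons(one,op(e,h(h(5,one,5),cons(3,3),op(e,n)))),op(e,h(h(5,one,5),cons(3,3),op(e,n))),one),3), Y ↦ h(h(5,one,5),cons(3,3),op(e,n)), Y1 ↦ cons(one,op(e,h(h(5,one,5),cons(3,3),op(e,n)))) }, so X1 ↦ op(h(cons(one,op(e,h(h(5,one,5),cons(3,3),op(e,n)))),op(e,h(h(5,one,5),cons(3,3),op(e,n))),one),3).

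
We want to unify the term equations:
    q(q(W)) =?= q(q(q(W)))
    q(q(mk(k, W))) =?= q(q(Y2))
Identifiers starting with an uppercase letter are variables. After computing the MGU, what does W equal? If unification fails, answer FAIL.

Decompose q/1: q(W) =?= q(q(W)).
Decompose q/1: W =?= q(W).
Occurs check fails: W occurs in q(W); the equation W =?= q(W) has no finite solution.

FAIL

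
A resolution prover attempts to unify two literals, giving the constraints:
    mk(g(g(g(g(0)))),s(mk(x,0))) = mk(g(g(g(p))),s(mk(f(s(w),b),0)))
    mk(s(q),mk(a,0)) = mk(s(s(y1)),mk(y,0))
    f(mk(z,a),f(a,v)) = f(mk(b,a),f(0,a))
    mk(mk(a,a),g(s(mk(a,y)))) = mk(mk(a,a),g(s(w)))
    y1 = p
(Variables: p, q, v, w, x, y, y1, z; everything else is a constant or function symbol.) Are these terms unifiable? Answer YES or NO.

NO

Decompose mk/2: g(g(g(g(0)))) = g(g(g(p))),  s(mk(x,0)) = s(mk(f(s(w),b),0)).
Decompose g/1: g(g(g(0))) = g(g(p)).
Decompose g/1: g(g(0)) = g(p).
Decompose g/1: g(0) = p.
Bind p := g(0); substituting into the one remaining equation that mentions p gives: y1 = g(0).
Decompose s/1: mk(x,0) = mk(f(s(w),b),0).
Decompose mk/2: x = f(s(w),b),  0 = 0.
Bind x := f(s(w),b); no other remaining equation mentions x.
Delete trivial equation 0 = 0.
Decompose mk/2: s(q) = s(s(y1)),  mk(a,0) = mk(y,0).
Decompose s/1: q = s(y1).
Bind q := s(y1); no other remaining equation mentions q.
Decompose mk/2: a = y,  0 = 0.
Bind y := a; substituting into the one remaining equation that mentions y gives: mk(mk(a,a),g(s(mk(a,a)))) = mk(mk(a,a),g(s(w))).
Delete trivial equation 0 = 0.
Decompose f/2: mk(z,a) = mk(b,a),  f(a,v) = f(0,a).
Decompose mk/2: z = b,  a = a.
Bind z := b; no other remaining equation mentions z.
Delete trivial equation a = a.
Decompose f/2: a = 0,  v = a.
Clash: constants a and 0 differ; no unifier exists.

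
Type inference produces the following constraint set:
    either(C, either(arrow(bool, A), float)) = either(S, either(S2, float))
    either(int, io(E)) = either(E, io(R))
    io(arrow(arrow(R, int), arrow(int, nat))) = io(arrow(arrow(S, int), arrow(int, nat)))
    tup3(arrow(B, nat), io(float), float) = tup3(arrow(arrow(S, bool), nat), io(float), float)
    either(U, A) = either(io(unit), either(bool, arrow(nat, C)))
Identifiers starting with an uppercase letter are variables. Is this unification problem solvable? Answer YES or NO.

Decompose either/2: C = S,  either(arrow(bool, A), float) = either(S2, float).
Bind C := S; substituting into the one remaining equation that mentions C gives: either(U, A) = either(io(unit), either(bool, arrow(nat, S))).
Decompose either/2: arrow(bool, A) = S2,  float = float.
Bind S2 := arrow(bool, A); no other remaining equation mentions S2.
Delete trivial equation float = float.
Decompose either/2: int = E,  io(E) = io(R).
Bind E := int; substituting into the one remaining equation that mentions E gives: io(int) = io(R).
Decompose io/1: int = R.
Bind R := int; substituting into the one remaining equation that mentions R gives: io(arrow(arrow(int, int), arrow(int, nat))) = io(arrow(arrow(S, int), arrow(int, nat))).
Decompose io/1: arrow(arrow(int, int), arrow(int, nat)) = arrow(arrow(S, int), arrow(int, nat)).
Decompose arrow/2: arrow(int, int) = arrow(S, int),  arrow(int, nat) = arrow(int, nat).
Decompose arrow/2: int = S,  int = int.
Bind S := int; substituting into the 2 remaining equations that mention S gives: tup3(arrow(B, nat), io(float), float) = tup3(arrow(arrow(int, bool), nat), io(float), float),  either(U, A) = either(io(unit), either(bool, arrow(nat, int))). Substituting into the earlier binding gives C := int.
Delete trivial equation int = int.
Delete trivial equation arrow(int, nat) = arrow(int, nat).
Decompose tup3/3: arrow(B, nat) = arrow(arrow(int, bool), nat),  io(float) = io(float),  float = float.
Decompose arrow/2: B = arrow(int, bool),  nat = nat.
Bind B := arrow(int, bool); no other remaining equation mentions B.
Delete trivial equation nat = nat.
Delete trivial equation io(float) = io(float).
Delete trivial equation float = float.
Decompose either/2: U = io(unit),  A = either(bool, arrow(nat, int)).
Bind U := io(unit); no other remaining equation mentions U.
Bind A := either(bool, arrow(nat, int)). Substituting into the earlier binding gives S2 := arrow(bool, either(bool, arrow(nat, int))).
No equations remain and no clash or occurs-check failure arose, so a unifier exists.

YES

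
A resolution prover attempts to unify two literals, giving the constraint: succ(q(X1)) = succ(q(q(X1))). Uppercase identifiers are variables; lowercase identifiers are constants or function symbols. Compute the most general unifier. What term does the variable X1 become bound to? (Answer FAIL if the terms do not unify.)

Decompose succ/1: q(X1) = q(q(X1)).
Decompose q/1: X1 = q(X1).
Occurs check fails: X1 occurs in q(X1); the equation X1 = q(X1) has no finite solution.

FAIL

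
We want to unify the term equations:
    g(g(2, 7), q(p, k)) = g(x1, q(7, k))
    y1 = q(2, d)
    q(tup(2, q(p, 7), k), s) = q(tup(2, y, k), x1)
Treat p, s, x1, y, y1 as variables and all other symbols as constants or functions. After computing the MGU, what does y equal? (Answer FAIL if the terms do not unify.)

q(7, 7)

Decompose g/2: g(2, 7) = x1,  q(p, k) = q(7, k).
Bind x1 := g(2, 7); substituting into the one remaining equation that mentions x1 gives: q(tup(2, q(p, 7), k), s) = q(tup(2, y, k), g(2, 7)).
Decompose q/2: p = 7,  k = k.
Bind p := 7; substituting into the one remaining equation that mentions p gives: q(tup(2, q(7, 7), k), s) = q(tup(2, y, k), g(2, 7)).
Delete trivial equation k = k.
Bind y1 := q(2, d); no other remaining equation mentions y1.
Decompose q/2: tup(2, q(7, 7), k) = tup(2, y, k),  s = g(2, 7).
Decompose tup/3: 2 = 2,  q(7, 7) = y,  k = k.
Delete trivial equation 2 = 2.
Bind y := q(7, 7); no other remaining equation mentions y.
Delete trivial equation k = k.
Bind s := g(2, 7).
MGU = { x1 ↦ g(2, 7), p ↦ 7, y1 ↦ q(2, d), y ↦ q(7, 7), s ↦ g(2, 7) }, so y ↦ q(7, 7).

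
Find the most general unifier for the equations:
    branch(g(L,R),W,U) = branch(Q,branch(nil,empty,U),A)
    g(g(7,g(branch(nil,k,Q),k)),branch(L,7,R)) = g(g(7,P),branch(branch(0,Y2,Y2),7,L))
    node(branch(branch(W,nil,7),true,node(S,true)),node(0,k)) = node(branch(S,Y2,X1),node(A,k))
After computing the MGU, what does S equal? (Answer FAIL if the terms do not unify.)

branch(branch(nil,empty,0),nil,7)

Decompose branch/3: g(L,R) = Q,  W = branch(nil,empty,U),  U = A.
Bind Q := g(L,R); substituting into the one remaining equation that mentions Q gives: g(g(7,g(branch(nil,k,g(L,R)),k)),branch(L,7,R)) = g(g(7,P),branch(branch(0,Y2,Y2),7,L)).
Bind W := branch(nil,empty,U); substituting into the one remaining equation that mentions W gives: node(branch(branch(branch(nil,empty,U),nil,7),true,node(S,true)),node(0,k)) = node(branch(S,Y2,X1),node(A,k)).
Bind U := A; substituting into the one remaining equation that mentions U gives: node(branch(branch(branch(nil,empty,A),nil,7),true,node(S,true)),node(0,k)) = node(branch(S,Y2,X1),node(A,k)). Substituting into the earlier binding gives W := branch(nil,empty,A).
Decompose g/2: g(7,g(branch(nil,k,g(L,R)),k)) = g(7,P),  branch(L,7,R) = branch(branch(0,Y2,Y2),7,L).
Decompose g/2: 7 = 7,  g(branch(nil,k,g(L,R)),k) = P.
Delete trivial equation 7 = 7.
Bind P := g(branch(nil,k,g(L,R)),k); no other remaining equation mentions P.
Decompose branch/3: L = branch(0,Y2,Y2),  7 = 7,  R = L.
Bind L := branch(0,Y2,Y2); substituting into the one remaining equation that mentions L gives: R = branch(0,Y2,Y2). Substituting into the earlier bindings gives Q := g(branch(0,Y2,Y2),R), P := g(branch(nil,k,g(branch(0,Y2,Y2),R)),k).
Delete trivial equation 7 = 7.
Bind R := branch(0,Y2,Y2); no other remaining equation mentions R. Substituting into the earlier bindings gives Q := g(branch(0,Y2,Y2),branch(0,Y2,Y2)), P := g(branch(nil,k,g(branch(0,Y2,Y2),branch(0,Y2,Y2))),k).
Decompose node/2: branch(branch(branch(nil,empty,A),nil,7),true,node(S,true)) = branch(S,Y2,X1),  node(0,k) = node(A,k).
Decompose branch/3: branch(branch(nil,empty,A),nil,7) = S,  true = Y2,  node(S,true) = X1.
Bind S := branch(branch(nil,empty,A),nil,7); substituting into the one remaining equation that mentions S gives: node(branch(branch(nil,empty,A),nil,7),true) = X1.
Bind Y2 := true; no other remaining equation mentions Y2. Substituting into the earlier bindings gives Q := g(branch(0,true,true),branch(0,true,true)), P := g(branch(nil,k,g(branch(0,true,true),branch(0,true,true))),k), L := branch(0,true,true), R := branch(0,true,true).
Bind X1 := node(branch(branch(nil,empty,A),nil,7),true); no other remaining equation mentions X1.
Decompose node/2: 0 = A,  k = k.
Bind A := 0; no other remaining equation mentions A. Substituting into the earlier bindings gives W := branch(nil,empty,0), U := 0, S := branch(branch(nil,empty,0),nil,7), X1 := node(branch(branch(nil,empty,0),nil,7),true).
Delete trivial equation k = k.
MGU = { Q := g(branch(0,true,true),branch(0,true,true)), W := branch(nil,empty,0), U := 0, P := g(branch(nil,k,g(branch(0,true,true),branch(0,true,true))),k), L := branch(0,true,true), R := branch(0,true,true), S := branch(branch(nil,empty,0),nil,7), Y2 := true, X1 := node(branch(branch(nil,empty,0),nil,7),true), A := 0 }, so S := branch(branch(nil,empty,0),nil,7).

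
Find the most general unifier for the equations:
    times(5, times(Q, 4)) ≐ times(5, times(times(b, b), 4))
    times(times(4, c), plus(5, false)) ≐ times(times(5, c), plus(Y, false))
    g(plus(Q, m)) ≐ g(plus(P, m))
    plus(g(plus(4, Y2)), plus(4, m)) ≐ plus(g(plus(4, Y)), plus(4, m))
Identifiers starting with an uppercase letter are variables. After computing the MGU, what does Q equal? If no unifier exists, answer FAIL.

Decompose times/2: 5 ≐ 5,  times(Q, 4) ≐ times(times(b, b), 4).
Delete trivial equation 5 ≐ 5.
Decompose times/2: Q ≐ times(b, b),  4 ≐ 4.
Bind Q := times(b, b); substituting into the one remaining equation that mentions Q gives: g(plus(times(b, b), m)) ≐ g(plus(P, m)).
Delete trivial equation 4 ≐ 4.
Decompose times/2: times(4, c) ≐ times(5, c),  plus(5, false) ≐ plus(Y, false).
Decompose times/2: 4 ≐ 5,  c ≐ c.
Clash: constants 4 and 5 differ; no unifier exists.

FAIL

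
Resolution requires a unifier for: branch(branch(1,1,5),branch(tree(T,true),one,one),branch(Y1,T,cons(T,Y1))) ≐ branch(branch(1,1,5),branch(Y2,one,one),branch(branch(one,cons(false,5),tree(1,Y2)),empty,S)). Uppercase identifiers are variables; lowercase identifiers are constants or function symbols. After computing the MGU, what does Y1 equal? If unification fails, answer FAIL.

branch(one,cons(false,5),tree(1,tree(empty,true)))

Decompose branch/3: branch(1,1,5) ≐ branch(1,1,5),  branch(tree(T,true),one,one) ≐ branch(Y2,one,one),  branch(Y1,T,cons(T,Y1)) ≐ branch(branch(one,cons(false,5),tree(1,Y2)),empty,S).
Delete trivial equation branch(1,1,5) ≐ branch(1,1,5).
Decompose branch/3: tree(T,true) ≐ Y2,  one ≐ one,  one ≐ one.
Bind Y2 := tree(T,true); substituting into the one remaining equation that mentions Y2 gives: branch(Y1,T,cons(T,Y1)) ≐ branch(branch(one,cons(false,5),tree(1,tree(T,true))),empty,S).
Delete trivial equation one ≐ one.
Delete trivial equation one ≐ one.
Decompose branch/3: Y1 ≐ branch(one,cons(false,5),tree(1,tree(T,true))),  T ≐ empty,  cons(T,Y1) ≐ S.
Bind Y1 := branch(one,cons(false,5),tree(1,tree(T,true))); substituting into the one remaining equation that mentions Y1 gives: cons(T,branch(one,cons(false,5),tree(1,tree(T,true)))) ≐ S.
Bind T := empty; substituting into the remaining equation gives: cons(empty,branch(one,cons(false,5),tree(1,tree(empty,true)))) ≐ S. Substituting into the earlier bindings gives Y2 := tree(empty,true), Y1 := branch(one,cons(false,5),tree(1,tree(empty,true))).
Bind S := cons(empty,branch(one,cons(false,5),tree(1,tree(empty,true)))).
MGU = { Y2 ↦ tree(empty,true), Y1 ↦ branch(one,cons(false,5),tree(1,tree(empty,true))), T ↦ empty, S ↦ cons(empty,branch(one,cons(false,5),tree(1,tree(empty,true)))) }, so Y1 ↦ branch(one,cons(false,5),tree(1,tree(empty,true))).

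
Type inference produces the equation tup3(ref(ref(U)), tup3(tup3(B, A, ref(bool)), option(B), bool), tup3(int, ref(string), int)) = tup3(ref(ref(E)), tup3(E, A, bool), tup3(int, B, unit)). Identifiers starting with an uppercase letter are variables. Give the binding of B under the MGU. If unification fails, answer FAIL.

Decompose tup3/3: ref(ref(U)) = ref(ref(E)),  tup3(tup3(B, A, ref(bool)), option(B), bool) = tup3(E, A, bool),  tup3(int, ref(string), int) = tup3(int, B, unit).
Decompose ref/1: ref(U) = ref(E).
Decompose ref/1: U = E.
Bind U := E; no other remaining equation mentions U.
Decompose tup3/3: tup3(B, A, ref(bool)) = E,  option(B) = A,  bool = bool.
Bind E := tup3(B, A, ref(bool)); no other remaining equation mentions E. Substituting into the earlier binding gives U := tup3(B, A, ref(bool)).
Bind A := option(B); no other remaining equation mentions A. Substituting into the earlier bindings gives U := tup3(B, option(B), ref(bool)), E := tup3(B, option(B), ref(bool)).
Delete trivial equation bool = bool.
Decompose tup3/3: int = int,  ref(string) = B,  int = unit.
Delete trivial equation int = int.
Bind B := ref(string); no other remaining equation mentions B. Substituting into the earlier bindings gives U := tup3(ref(string), option(ref(string)), ref(bool)), E := tup3(ref(string), option(ref(string)), ref(bool)), A := option(ref(string)).
Clash: constants int and unit differ; no unifier exists.

FAIL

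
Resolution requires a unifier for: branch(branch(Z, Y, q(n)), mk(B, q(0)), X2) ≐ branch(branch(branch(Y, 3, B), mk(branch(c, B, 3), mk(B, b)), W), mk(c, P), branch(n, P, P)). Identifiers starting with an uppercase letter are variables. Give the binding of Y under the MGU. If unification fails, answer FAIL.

mk(branch(c, c, 3), mk(c, b))

Decompose branch/3: branch(Z, Y, q(n)) ≐ branch(branch(Y, 3, B), mk(branch(c, B, 3), mk(B, b)), W),  mk(B, q(0)) ≐ mk(c, P),  X2 ≐ branch(n, P, P).
Decompose branch/3: Z ≐ branch(Y, 3, B),  Y ≐ mk(branch(c, B, 3), mk(B, b)),  q(n) ≐ W.
Bind Z := branch(Y, 3, B); no other remaining equation mentions Z.
Bind Y := mk(branch(c, B, 3), mk(B, b)); no other remaining equation mentions Y. Substituting into the earlier binding gives Z := branch(mk(branch(c, B, 3), mk(B, b)), 3, B).
Bind W := q(n); no other remaining equation mentions W.
Decompose mk/2: B ≐ c,  q(0) ≐ P.
Bind B := c; no other remaining equation mentions B. Substituting into the earlier bindings gives Z := branch(mk(branch(c, c, 3), mk(c, b)), 3, c), Y := mk(branch(c, c, 3), mk(c, b)).
Bind P := q(0); substituting into the remaining equation gives: X2 ≐ branch(n, q(0), q(0)).
Bind X2 := branch(n, q(0), q(0)).
MGU = { Z -> branch(mk(branch(c, c, 3), mk(c, b)), 3, c), Y -> mk(branch(c, c, 3), mk(c, b)), W -> q(n), B -> c, P -> q(0), X2 -> branch(n, q(0), q(0)) }, so Y -> mk(branch(c, c, 3), mk(c, b)).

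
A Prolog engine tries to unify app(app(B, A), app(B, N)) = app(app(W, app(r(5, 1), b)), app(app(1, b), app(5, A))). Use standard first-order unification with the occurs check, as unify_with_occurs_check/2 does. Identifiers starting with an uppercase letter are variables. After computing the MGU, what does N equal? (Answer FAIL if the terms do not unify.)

app(5, app(r(5, 1), b))

Decompose app/2: app(B, A) = app(W, app(r(5, 1), b)),  app(B, N) = app(app(1, b), app(5, A)).
Decompose app/2: B = W,  A = app(r(5, 1), b).
Bind B := W; substituting into the one remaining equation that mentions B gives: app(W, N) = app(app(1, b), app(5, A)).
Bind A := app(r(5, 1), b); substituting into the remaining equation gives: app(W, N) = app(app(1, b), app(5, app(r(5, 1), b))).
Decompose app/2: W = app(1, b),  N = app(5, app(r(5, 1), b)).
Bind W := app(1, b); no other remaining equation mentions W. Substituting into the earlier binding gives B := app(1, b).
Bind N := app(5, app(r(5, 1), b)).
MGU = { B -> app(1, b), A -> app(r(5, 1), b), W -> app(1, b), N -> app(5, app(r(5, 1), b)) }, so N -> app(5, app(r(5, 1), b)).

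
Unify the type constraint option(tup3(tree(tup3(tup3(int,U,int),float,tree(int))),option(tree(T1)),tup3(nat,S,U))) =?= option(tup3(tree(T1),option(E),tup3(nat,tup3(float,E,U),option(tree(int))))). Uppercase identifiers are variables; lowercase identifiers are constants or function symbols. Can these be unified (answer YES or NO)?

YES

Decompose option/1: tup3(tree(tup3(tup3(int,U,int),float,tree(int))),option(tree(T1)),tup3(nat,S,U)) =?= tup3(tree(T1),option(E),tup3(nat,tup3(float,E,U),option(tree(int)))).
Decompose tup3/3: tree(tup3(tup3(int,U,int),float,tree(int))) =?= tree(T1),  option(tree(T1)) =?= option(E),  tup3(nat,S,U) =?= tup3(nat,tup3(float,E,U),option(tree(int))).
Decompose tree/1: tup3(tup3(int,U,int),float,tree(int)) =?= T1.
Bind T1 := tup3(tup3(int,U,int),float,tree(int)); substituting into the one remaining equation that mentions T1 gives: option(tree(tup3(tup3(int,U,int),float,tree(int)))) =?= option(E).
Decompose option/1: tree(tup3(tup3(int,U,int),float,tree(int))) =?= E.
Bind E := tree(tup3(tup3(int,U,int),float,tree(int))); substituting into the remaining equation gives: tup3(nat,S,U) =?= tup3(nat,tup3(float,tree(tup3(tup3(int,U,int),float,tree(int))),U),option(tree(int))).
Decompose tup3/3: nat =?= nat,  S =?= tup3(float,tree(tup3(tup3(int,U,int),float,tree(int))),U),  U =?= option(tree(int)).
Delete trivial equation nat =?= nat.
Bind S := tup3(float,tree(tup3(tup3(int,U,int),float,tree(int))),U); no other remaining equation mentions S.
Bind U := option(tree(int)). Substituting into the earlier bindings gives T1 := tup3(tup3(int,option(tree(int)),int),float,tree(int)), E := tree(tup3(tup3(int,option(tree(int)),int),float,tree(int))), S := tup3(float,tree(tup3(tup3(int,option(tree(int)),int),float,tree(int))),option(tree(int))).
No equations remain and no clash or occurs-check failure arose, so a unifier exists.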